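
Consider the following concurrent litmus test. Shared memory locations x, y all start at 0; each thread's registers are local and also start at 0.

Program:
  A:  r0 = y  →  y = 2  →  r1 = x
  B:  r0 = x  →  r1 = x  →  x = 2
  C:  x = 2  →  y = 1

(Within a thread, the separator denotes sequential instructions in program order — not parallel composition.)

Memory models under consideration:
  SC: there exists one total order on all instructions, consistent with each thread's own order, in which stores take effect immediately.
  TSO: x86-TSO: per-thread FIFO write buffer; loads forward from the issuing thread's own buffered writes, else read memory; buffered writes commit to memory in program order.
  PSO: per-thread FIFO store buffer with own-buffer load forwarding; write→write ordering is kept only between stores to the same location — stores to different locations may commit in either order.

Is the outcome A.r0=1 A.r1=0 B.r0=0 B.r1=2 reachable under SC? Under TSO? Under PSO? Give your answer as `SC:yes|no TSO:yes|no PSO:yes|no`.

SC:no TSO:no PSO:yes

outcome vector order: (A.r0,A.r1,B.r0,B.r1)
SC (9): 0000 0002 0022 0200 0202 0222 1200 1202 1222
TSO (9): 0000 0002 0022 0200 0202 0222 1200 1202 1222
PSO (12): 0000 0002 0022 0200 0202 0222 1000 1002 1022 1200 1202 1222
target 1002 ∈ {PSO}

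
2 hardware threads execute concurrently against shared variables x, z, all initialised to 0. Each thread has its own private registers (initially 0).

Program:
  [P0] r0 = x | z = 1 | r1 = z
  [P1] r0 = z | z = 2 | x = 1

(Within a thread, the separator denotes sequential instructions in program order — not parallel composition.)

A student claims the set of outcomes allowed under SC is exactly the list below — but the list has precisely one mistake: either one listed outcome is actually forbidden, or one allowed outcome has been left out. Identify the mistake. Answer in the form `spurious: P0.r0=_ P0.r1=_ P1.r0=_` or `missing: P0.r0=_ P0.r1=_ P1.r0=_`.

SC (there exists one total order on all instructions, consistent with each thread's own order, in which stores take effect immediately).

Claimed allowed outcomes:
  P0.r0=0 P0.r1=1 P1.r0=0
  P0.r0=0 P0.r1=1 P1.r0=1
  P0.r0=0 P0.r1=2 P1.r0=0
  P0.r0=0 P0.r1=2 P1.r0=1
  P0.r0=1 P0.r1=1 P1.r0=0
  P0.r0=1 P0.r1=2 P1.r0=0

spurious: P0.r0=1 P0.r1=2 P1.r0=0

outcome vector order: (P0.r0,P0.r1,P1.r0)
SC (5): 0/1/0 0/1/1 0/2/0 0/2/1 1/1/0
claimed∖SC = {1/2/0}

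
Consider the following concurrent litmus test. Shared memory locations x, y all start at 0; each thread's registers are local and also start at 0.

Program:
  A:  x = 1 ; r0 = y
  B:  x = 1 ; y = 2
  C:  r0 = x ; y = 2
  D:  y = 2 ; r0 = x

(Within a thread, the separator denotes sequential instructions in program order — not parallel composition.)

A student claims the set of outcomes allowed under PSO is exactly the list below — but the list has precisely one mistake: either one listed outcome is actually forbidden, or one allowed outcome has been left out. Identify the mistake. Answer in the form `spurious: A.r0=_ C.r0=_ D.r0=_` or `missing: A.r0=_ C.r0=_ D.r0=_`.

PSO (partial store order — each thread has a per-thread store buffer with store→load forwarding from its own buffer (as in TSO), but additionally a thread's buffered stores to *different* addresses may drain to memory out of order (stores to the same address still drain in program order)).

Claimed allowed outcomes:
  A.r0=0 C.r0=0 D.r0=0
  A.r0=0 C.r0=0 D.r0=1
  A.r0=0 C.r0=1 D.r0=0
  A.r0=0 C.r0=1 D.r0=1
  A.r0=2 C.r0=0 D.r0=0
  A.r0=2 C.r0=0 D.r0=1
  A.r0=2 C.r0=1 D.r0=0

outcome vector order: (A.r0,C.r0,D.r0)
PSO: 8 outcomes — {<0 0 0> <0 0 1> <0 1 0> <0 1 1> <2 0 0> <2 0 1> <2 1 0> <2 1 1>}
PSO∖claimed = {<2 1 1>}

missing: A.r0=2 C.r0=1 D.r0=1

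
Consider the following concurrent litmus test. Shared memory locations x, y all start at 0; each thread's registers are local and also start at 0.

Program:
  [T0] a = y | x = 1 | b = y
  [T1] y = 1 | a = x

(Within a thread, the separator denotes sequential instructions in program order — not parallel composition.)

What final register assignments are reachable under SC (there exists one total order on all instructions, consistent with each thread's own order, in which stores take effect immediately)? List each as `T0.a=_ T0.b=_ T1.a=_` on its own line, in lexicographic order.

T0.a=0 T0.b=0 T1.a=1
T0.a=0 T0.b=1 T1.a=0
T0.a=0 T0.b=1 T1.a=1
T0.a=1 T0.b=1 T1.a=0
T0.a=1 T0.b=1 T1.a=1

outcome vector order: (T0.a,T0.b,T1.a)
|SC outcomes| = 5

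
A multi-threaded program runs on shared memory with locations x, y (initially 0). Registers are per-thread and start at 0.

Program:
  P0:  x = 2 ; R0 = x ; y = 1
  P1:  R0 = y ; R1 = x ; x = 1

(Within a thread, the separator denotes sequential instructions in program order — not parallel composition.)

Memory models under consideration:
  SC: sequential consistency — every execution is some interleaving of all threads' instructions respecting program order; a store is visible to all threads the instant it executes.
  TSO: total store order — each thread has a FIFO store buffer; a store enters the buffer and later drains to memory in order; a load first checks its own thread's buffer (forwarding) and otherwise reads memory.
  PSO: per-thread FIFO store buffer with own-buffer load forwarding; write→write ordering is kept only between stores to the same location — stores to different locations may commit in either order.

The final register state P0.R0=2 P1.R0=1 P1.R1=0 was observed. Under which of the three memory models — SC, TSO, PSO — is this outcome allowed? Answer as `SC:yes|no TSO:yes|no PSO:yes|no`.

outcome vector order: (P0.R0,P1.R0,P1.R1)
SC: 5 outcomes — {<1 0 0> <1 0 2> <2 0 0> <2 0 2> <2 1 2>}
TSO: 5 outcomes — {<1 0 0> <1 0 2> <2 0 0> <2 0 2> <2 1 2>}
PSO: 6 outcomes — {<1 0 0> <1 0 2> <2 0 0> <2 0 2> <2 1 0> <2 1 2>}
target <2 1 0> ∈ {PSO}

SC:no TSO:no PSO:yes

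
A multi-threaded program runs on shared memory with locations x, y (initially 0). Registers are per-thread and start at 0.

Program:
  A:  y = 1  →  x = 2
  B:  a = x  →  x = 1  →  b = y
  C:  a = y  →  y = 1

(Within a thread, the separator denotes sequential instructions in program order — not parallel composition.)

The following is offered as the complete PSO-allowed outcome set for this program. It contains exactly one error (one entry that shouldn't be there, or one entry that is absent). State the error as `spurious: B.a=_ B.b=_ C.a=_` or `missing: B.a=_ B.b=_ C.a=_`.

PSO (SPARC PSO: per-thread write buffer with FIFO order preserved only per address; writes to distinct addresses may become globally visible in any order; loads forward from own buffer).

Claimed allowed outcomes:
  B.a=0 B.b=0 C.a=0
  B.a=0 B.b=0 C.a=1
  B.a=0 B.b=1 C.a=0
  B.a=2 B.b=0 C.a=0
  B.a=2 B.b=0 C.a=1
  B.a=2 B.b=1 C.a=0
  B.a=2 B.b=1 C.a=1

outcome vector order: (B.a,B.b,C.a)
PSO: 8 outcomes — {0/0/0 0/0/1 0/1/0 0/1/1 2/0/0 2/0/1 2/1/0 2/1/1}
PSO∖claimed = {0/1/1}

missing: B.a=0 B.b=1 C.a=1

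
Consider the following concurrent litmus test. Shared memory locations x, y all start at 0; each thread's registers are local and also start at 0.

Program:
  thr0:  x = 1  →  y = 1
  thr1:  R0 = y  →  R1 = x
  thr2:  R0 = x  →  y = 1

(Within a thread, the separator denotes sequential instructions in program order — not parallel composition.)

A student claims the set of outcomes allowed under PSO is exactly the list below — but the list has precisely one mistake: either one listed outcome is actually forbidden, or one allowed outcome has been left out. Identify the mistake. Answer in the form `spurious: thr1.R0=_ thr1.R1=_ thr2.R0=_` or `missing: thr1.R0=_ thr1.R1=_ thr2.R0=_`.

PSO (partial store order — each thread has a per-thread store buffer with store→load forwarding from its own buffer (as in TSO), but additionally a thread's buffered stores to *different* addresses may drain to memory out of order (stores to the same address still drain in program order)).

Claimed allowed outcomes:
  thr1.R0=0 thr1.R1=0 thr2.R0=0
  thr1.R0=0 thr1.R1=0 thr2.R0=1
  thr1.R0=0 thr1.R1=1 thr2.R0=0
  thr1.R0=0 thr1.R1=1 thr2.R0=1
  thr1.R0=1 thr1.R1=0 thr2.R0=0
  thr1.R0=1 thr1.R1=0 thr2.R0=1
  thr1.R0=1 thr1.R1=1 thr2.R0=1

outcome vector order: (thr1.R0,thr1.R1,thr2.R0)
[PSO] allowed = {0/0/0, 0/0/1, 0/1/0, 0/1/1, 1/0/0, 1/0/1, 1/1/0, 1/1/1}
PSO∖claimed = {1/1/0}

missing: thr1.R0=1 thr1.R1=1 thr2.R0=0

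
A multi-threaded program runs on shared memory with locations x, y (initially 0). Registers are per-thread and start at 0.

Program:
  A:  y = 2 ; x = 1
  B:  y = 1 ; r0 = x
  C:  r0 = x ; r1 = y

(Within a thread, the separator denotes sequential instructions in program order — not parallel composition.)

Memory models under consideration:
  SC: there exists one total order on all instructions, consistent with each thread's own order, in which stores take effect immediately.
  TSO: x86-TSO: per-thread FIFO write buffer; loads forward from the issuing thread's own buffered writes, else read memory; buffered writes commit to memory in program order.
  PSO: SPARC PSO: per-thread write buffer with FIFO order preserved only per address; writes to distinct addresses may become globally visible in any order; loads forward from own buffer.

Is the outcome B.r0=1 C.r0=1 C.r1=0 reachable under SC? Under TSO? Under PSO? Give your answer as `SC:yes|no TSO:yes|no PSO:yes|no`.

SC:no TSO:no PSO:yes

outcome vector order: (B.r0,C.r0,C.r1)
under SC → 0/0/0; 0/0/1; 0/0/2; 0/1/1; 0/1/2; 1/0/0; 1/0/1; 1/0/2; 1/1/1; 1/1/2
under TSO → 0/0/0; 0/0/1; 0/0/2; 0/1/1; 0/1/2; 1/0/0; 1/0/1; 1/0/2; 1/1/1; 1/1/2
under PSO → 0/0/0; 0/0/1; 0/0/2; 0/1/0; 0/1/1; 0/1/2; 1/0/0; 1/0/1; 1/0/2; 1/1/0; 1/1/1; 1/1/2
target 1/1/0 ∈ {PSO}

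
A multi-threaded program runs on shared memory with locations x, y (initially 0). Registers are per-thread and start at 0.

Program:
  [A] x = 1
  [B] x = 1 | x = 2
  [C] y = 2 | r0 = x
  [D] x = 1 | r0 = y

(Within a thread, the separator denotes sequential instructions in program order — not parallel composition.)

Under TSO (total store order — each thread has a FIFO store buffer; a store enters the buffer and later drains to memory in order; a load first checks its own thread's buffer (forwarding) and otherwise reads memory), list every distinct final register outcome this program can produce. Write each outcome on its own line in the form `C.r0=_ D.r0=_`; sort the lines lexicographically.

outcome vector order: (C.r0,D.r0)
|TSO outcomes| = 6

C.r0=0 D.r0=0
C.r0=0 D.r0=2
C.r0=1 D.r0=0
C.r0=1 D.r0=2
C.r0=2 D.r0=0
C.r0=2 D.r0=2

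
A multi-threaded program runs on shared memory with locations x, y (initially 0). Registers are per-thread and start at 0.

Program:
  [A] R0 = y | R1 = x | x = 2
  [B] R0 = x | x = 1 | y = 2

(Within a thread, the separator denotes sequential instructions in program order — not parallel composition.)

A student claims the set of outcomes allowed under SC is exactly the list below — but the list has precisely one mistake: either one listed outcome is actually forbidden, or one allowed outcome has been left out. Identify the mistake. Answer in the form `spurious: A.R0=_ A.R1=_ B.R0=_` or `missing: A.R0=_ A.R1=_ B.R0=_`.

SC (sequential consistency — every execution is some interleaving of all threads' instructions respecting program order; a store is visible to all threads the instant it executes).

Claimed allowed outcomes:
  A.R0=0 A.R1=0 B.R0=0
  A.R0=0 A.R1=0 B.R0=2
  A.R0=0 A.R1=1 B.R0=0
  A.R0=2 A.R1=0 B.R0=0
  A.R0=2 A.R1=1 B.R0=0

outcome vector order: (A.R0,A.R1,B.R0)
under SC → (0,0,0), (0,0,2), (0,1,0), (2,1,0)
claimed∖SC = {(2,0,0)}

spurious: A.R0=2 A.R1=0 B.R0=0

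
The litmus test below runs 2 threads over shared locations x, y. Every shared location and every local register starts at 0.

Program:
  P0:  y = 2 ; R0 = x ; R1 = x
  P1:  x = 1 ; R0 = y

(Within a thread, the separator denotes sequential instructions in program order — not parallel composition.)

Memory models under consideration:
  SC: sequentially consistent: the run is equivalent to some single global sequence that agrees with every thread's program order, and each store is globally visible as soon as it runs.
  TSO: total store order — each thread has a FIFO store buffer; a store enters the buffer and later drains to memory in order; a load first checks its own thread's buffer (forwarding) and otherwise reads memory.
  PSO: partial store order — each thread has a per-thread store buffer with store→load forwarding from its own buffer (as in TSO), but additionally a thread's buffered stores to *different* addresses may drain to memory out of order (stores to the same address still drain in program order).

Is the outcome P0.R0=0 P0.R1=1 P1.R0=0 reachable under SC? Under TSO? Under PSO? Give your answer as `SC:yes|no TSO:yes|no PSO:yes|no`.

outcome vector order: (P0.R0,P0.R1,P1.R0)
under SC → <0 0 2> <0 1 2> <1 1 0> <1 1 2>
under TSO → <0 0 0> <0 0 2> <0 1 0> <0 1 2> <1 1 0> <1 1 2>
under PSO → <0 0 0> <0 0 2> <0 1 0> <0 1 2> <1 1 0> <1 1 2>
target <0 1 0> ∈ {TSO,PSO}

SC:no TSO:yes PSO:yes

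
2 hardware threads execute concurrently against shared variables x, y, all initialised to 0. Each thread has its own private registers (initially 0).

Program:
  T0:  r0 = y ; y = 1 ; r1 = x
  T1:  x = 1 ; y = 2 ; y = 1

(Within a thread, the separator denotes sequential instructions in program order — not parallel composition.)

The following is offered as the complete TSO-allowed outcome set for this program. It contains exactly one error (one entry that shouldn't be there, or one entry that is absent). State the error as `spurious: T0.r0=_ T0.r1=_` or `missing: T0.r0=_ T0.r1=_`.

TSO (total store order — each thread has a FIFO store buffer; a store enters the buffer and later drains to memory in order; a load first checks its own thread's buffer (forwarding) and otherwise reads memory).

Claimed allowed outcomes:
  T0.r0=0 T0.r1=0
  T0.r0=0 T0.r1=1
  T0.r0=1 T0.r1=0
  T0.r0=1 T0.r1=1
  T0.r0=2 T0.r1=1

outcome vector order: (T0.r0,T0.r1)
TSO: 4 outcomes — {<0 0> <0 1> <1 1> <2 1>}
claimed∖TSO = {<1 0>}

spurious: T0.r0=1 T0.r1=0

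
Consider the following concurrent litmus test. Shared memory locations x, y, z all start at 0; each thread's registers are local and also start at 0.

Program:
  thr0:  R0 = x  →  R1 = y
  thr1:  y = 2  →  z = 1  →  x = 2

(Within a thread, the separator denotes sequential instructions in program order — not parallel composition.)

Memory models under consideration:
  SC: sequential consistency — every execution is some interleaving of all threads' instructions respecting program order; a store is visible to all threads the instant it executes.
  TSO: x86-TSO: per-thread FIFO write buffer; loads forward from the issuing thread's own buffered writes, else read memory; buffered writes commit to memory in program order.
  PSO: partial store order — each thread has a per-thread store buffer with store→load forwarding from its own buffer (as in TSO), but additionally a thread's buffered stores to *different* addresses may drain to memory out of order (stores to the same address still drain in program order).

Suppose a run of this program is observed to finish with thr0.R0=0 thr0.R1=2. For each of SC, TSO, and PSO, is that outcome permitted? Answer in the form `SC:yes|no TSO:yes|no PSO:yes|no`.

SC:yes TSO:yes PSO:yes

outcome vector order: (thr0.R0,thr0.R1)
SC (3): 0/0; 0/2; 2/2
TSO (3): 0/0; 0/2; 2/2
PSO (4): 0/0; 0/2; 2/0; 2/2
target 0/2 ∈ {SC,TSO,PSO}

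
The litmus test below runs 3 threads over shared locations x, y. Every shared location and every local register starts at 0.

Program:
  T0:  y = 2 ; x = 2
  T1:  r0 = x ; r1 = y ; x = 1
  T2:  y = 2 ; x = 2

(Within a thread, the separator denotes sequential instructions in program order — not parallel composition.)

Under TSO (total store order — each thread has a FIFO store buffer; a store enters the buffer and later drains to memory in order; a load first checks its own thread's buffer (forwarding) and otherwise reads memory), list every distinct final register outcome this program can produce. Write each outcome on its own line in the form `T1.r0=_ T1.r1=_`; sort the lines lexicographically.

T1.r0=0 T1.r1=0
T1.r0=0 T1.r1=2
T1.r0=2 T1.r1=2

outcome vector order: (T1.r0,T1.r1)
|TSO outcomes| = 3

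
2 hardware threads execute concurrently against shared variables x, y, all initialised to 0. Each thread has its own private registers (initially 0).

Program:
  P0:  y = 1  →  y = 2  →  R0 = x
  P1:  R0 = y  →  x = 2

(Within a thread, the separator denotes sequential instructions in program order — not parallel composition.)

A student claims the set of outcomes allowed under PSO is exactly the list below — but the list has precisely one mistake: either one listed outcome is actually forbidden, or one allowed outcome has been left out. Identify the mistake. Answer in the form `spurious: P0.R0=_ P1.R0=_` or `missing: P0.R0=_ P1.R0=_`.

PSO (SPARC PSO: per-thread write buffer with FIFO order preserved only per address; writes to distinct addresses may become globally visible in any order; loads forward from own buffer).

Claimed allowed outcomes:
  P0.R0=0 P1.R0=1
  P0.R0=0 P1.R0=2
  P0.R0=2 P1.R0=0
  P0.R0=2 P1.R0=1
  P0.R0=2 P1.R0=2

missing: P0.R0=0 P1.R0=0

outcome vector order: (P0.R0,P1.R0)
under PSO → 0/0; 0/1; 0/2; 2/0; 2/1; 2/2
PSO∖claimed = {0/0}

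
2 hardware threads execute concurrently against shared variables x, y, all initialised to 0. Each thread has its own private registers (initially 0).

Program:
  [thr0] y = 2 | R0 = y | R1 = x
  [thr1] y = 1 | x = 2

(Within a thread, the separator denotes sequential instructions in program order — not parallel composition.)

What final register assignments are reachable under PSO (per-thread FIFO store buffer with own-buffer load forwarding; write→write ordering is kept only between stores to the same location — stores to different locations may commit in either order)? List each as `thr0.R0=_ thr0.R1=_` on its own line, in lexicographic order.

outcome vector order: (thr0.R0,thr0.R1)
|PSO outcomes| = 4

thr0.R0=1 thr0.R1=0
thr0.R0=1 thr0.R1=2
thr0.R0=2 thr0.R1=0
thr0.R0=2 thr0.R1=2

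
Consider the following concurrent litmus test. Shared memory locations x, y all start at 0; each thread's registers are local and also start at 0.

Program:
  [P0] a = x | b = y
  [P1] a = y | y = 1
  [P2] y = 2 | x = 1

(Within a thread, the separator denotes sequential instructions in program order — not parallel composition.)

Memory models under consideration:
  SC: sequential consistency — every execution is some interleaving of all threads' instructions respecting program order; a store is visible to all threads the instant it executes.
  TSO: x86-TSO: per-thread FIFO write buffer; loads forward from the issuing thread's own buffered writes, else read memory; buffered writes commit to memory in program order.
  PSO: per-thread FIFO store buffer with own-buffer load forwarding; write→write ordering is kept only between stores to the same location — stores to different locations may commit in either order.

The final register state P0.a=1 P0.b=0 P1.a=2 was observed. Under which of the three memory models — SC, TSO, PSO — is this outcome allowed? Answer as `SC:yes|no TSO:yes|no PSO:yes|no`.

SC:no TSO:no PSO:yes

outcome vector order: (P0.a,P0.b,P1.a)
under SC → 0/0/0; 0/0/2; 0/1/0; 0/1/2; 0/2/0; 0/2/2; 1/1/0; 1/1/2; 1/2/0; 1/2/2
under TSO → 0/0/0; 0/0/2; 0/1/0; 0/1/2; 0/2/0; 0/2/2; 1/1/0; 1/1/2; 1/2/0; 1/2/2
under PSO → 0/0/0; 0/0/2; 0/1/0; 0/1/2; 0/2/0; 0/2/2; 1/0/0; 1/0/2; 1/1/0; 1/1/2; 1/2/0; 1/2/2
target 1/0/2 ∈ {PSO}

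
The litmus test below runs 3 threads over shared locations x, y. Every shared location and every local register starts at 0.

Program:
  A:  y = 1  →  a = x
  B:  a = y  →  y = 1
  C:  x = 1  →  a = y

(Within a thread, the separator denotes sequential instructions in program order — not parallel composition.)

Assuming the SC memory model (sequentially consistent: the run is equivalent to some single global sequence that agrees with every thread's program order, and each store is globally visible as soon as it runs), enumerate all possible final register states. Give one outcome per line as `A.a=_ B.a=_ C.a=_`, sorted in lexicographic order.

A.a=0 B.a=0 C.a=1
A.a=0 B.a=1 C.a=1
A.a=1 B.a=0 C.a=0
A.a=1 B.a=0 C.a=1
A.a=1 B.a=1 C.a=0
A.a=1 B.a=1 C.a=1

outcome vector order: (A.a,B.a,C.a)
|SC outcomes| = 6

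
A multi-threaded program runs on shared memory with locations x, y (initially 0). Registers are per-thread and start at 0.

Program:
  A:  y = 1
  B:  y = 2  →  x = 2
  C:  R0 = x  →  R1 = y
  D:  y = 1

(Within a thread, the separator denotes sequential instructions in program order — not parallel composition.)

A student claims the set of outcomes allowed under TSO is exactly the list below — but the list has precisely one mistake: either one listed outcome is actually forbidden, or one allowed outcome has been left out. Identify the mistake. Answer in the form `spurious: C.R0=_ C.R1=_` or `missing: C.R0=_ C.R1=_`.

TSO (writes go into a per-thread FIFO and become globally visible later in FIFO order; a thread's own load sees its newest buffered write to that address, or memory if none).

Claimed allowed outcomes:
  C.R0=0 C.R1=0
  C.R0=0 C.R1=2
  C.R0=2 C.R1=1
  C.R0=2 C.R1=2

outcome vector order: (C.R0,C.R1)
TSO: 5 outcomes — {<0 0>; <0 1>; <0 2>; <2 1>; <2 2>}
TSO∖claimed = {<0 1>}

missing: C.R0=0 C.R1=1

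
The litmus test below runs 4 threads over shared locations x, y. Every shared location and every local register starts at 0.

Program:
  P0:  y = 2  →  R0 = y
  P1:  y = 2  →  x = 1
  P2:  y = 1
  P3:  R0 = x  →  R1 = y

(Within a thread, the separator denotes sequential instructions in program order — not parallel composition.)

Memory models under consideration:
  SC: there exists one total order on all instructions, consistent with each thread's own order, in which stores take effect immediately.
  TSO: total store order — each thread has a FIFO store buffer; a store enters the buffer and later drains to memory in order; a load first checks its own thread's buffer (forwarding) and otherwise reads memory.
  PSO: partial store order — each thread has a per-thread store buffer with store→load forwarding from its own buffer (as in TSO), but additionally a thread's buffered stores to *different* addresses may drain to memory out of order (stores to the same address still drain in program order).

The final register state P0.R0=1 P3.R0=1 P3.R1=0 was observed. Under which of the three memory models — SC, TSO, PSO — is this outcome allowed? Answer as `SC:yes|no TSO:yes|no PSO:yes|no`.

outcome vector order: (P0.R0,P3.R0,P3.R1)
SC (10): (1,0,0); (1,0,1); (1,0,2); (1,1,1); (1,1,2); (2,0,0); (2,0,1); (2,0,2); (2,1,1); (2,1,2)
TSO (10): (1,0,0); (1,0,1); (1,0,2); (1,1,1); (1,1,2); (2,0,0); (2,0,1); (2,0,2); (2,1,1); (2,1,2)
PSO (12): (1,0,0); (1,0,1); (1,0,2); (1,1,0); (1,1,1); (1,1,2); (2,0,0); (2,0,1); (2,0,2); (2,1,0); (2,1,1); (2,1,2)
target (1,1,0) ∈ {PSO}

SC:no TSO:no PSO:yes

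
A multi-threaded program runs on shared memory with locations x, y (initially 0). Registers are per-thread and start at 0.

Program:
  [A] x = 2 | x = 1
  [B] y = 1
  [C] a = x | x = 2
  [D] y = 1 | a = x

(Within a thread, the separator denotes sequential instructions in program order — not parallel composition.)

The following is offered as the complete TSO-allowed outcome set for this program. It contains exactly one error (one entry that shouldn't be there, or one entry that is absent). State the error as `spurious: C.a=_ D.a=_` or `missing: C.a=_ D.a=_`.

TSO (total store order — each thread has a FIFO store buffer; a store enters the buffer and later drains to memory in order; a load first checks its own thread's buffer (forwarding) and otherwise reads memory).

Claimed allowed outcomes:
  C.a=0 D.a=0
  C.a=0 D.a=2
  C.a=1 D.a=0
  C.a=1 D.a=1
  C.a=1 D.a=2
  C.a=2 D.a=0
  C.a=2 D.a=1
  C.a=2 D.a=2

missing: C.a=0 D.a=1

outcome vector order: (C.a,D.a)
TSO (9): 00, 01, 02, 10, 11, 12, 20, 21, 22
TSO∖claimed = {01}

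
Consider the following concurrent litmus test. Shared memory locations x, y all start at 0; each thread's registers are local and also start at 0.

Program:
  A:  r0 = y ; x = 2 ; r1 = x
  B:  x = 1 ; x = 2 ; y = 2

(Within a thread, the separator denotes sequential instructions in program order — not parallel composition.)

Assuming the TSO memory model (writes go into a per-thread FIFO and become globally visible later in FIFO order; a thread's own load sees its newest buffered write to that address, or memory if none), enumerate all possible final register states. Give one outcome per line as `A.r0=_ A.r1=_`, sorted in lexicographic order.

outcome vector order: (A.r0,A.r1)
|TSO outcomes| = 3

A.r0=0 A.r1=1
A.r0=0 A.r1=2
A.r0=2 A.r1=2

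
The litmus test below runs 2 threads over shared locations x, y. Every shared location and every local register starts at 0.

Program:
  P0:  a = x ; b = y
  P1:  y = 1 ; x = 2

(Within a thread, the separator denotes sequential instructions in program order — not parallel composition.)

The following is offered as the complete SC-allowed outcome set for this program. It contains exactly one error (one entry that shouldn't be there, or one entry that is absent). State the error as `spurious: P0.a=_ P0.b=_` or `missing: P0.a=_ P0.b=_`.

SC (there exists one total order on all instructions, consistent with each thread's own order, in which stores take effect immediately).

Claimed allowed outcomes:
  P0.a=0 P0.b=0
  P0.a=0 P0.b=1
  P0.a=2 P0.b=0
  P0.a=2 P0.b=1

spurious: P0.a=2 P0.b=0

outcome vector order: (P0.a,P0.b)
SC: 3 outcomes — {(0,0) (0,1) (2,1)}
claimed∖SC = {(2,0)}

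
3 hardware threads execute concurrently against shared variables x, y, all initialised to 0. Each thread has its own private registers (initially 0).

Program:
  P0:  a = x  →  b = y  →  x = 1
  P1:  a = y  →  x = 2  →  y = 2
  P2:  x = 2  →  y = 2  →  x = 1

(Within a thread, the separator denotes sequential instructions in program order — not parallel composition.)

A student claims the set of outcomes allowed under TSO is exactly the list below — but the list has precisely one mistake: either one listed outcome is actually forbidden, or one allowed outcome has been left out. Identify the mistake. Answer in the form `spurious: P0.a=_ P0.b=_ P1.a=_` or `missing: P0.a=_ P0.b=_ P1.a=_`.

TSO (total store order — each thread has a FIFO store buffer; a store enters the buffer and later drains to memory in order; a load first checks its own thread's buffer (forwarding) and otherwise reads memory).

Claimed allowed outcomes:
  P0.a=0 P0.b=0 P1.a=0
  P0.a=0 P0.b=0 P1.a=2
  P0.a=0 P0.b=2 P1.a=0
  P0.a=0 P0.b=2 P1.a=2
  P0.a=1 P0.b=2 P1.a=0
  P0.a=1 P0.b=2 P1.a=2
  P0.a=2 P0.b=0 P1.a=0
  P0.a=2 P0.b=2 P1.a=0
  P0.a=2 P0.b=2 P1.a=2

outcome vector order: (P0.a,P0.b,P1.a)
TSO: 10 outcomes — {<0 0 0> <0 0 2> <0 2 0> <0 2 2> <1 2 0> <1 2 2> <2 0 0> <2 0 2> <2 2 0> <2 2 2>}
TSO∖claimed = {<2 0 2>}

missing: P0.a=2 P0.b=0 P1.a=2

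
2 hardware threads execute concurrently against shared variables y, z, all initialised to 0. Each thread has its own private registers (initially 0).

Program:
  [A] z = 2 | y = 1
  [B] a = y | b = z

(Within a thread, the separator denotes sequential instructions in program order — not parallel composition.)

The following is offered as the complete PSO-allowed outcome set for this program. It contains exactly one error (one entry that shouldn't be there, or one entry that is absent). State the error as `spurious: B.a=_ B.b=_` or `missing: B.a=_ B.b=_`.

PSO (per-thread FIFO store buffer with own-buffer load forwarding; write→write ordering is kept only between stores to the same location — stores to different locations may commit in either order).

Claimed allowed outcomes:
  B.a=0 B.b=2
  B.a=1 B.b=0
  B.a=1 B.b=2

missing: B.a=0 B.b=0

outcome vector order: (B.a,B.b)
[PSO] allowed = {(0,0); (0,2); (1,0); (1,2)}
PSO∖claimed = {(0,0)}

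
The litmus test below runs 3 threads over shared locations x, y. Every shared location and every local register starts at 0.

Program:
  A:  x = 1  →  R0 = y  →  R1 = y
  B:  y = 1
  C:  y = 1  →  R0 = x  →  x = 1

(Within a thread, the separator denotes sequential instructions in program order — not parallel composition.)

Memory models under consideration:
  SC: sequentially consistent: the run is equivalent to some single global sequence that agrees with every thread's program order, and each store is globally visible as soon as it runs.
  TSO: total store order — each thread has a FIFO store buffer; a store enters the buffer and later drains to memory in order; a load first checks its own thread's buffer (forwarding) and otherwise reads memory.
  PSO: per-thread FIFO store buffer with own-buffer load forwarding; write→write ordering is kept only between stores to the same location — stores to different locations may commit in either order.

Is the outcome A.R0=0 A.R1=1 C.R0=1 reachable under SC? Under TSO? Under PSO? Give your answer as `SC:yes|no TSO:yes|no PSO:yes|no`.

SC:yes TSO:yes PSO:yes

outcome vector order: (A.R0,A.R1,C.R0)
SC (4): <0 0 1>, <0 1 1>, <1 1 0>, <1 1 1>
TSO (6): <0 0 0>, <0 0 1>, <0 1 0>, <0 1 1>, <1 1 0>, <1 1 1>
PSO (6): <0 0 0>, <0 0 1>, <0 1 0>, <0 1 1>, <1 1 0>, <1 1 1>
target <0 1 1> ∈ {SC,TSO,PSO}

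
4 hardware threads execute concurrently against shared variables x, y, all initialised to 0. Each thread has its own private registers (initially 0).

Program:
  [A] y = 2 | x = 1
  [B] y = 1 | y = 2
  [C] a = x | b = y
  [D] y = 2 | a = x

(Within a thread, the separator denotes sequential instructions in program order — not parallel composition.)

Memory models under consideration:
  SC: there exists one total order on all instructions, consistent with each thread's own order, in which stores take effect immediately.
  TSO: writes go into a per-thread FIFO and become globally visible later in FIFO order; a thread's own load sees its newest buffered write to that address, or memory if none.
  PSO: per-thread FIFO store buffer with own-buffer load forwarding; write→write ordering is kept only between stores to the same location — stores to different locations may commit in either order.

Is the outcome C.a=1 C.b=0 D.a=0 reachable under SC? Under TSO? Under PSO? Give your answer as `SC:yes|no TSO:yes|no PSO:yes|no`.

outcome vector order: (C.a,C.b,D.a)
SC (10): (0,0,0); (0,0,1); (0,1,0); (0,1,1); (0,2,0); (0,2,1); (1,1,0); (1,1,1); (1,2,0); (1,2,1)
TSO (10): (0,0,0); (0,0,1); (0,1,0); (0,1,1); (0,2,0); (0,2,1); (1,1,0); (1,1,1); (1,2,0); (1,2,1)
PSO (12): (0,0,0); (0,0,1); (0,1,0); (0,1,1); (0,2,0); (0,2,1); (1,0,0); (1,0,1); (1,1,0); (1,1,1); (1,2,0); (1,2,1)
target (1,0,0) ∈ {PSO}

SC:no TSO:no PSO:yes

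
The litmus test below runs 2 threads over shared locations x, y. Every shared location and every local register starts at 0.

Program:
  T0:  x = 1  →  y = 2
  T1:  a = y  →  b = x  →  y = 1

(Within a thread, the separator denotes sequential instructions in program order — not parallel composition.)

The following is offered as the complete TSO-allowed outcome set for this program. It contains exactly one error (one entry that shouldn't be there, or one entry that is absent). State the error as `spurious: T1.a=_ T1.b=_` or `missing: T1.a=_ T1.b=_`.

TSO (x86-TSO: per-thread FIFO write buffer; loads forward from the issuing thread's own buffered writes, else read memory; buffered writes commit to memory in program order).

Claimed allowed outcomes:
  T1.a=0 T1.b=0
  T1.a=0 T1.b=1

missing: T1.a=2 T1.b=1

outcome vector order: (T1.a,T1.b)
under TSO → 00; 01; 21
TSO∖claimed = {21}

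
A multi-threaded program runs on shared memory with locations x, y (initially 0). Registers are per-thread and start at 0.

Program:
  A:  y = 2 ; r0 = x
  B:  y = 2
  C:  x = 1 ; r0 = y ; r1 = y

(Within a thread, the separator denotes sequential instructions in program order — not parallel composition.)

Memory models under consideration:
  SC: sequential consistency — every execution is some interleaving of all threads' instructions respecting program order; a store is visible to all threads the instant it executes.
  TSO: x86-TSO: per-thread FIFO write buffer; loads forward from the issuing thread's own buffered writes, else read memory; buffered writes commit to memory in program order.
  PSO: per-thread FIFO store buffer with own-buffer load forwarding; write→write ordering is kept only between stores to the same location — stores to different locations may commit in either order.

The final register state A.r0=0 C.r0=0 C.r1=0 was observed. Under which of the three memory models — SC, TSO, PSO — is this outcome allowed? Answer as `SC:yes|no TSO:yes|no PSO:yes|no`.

SC:no TSO:yes PSO:yes

outcome vector order: (A.r0,C.r0,C.r1)
SC: 4 outcomes — {<0 2 2> <1 0 0> <1 0 2> <1 2 2>}
TSO: 6 outcomes — {<0 0 0> <0 0 2> <0 2 2> <1 0 0> <1 0 2> <1 2 2>}
PSO: 6 outcomes — {<0 0 0> <0 0 2> <0 2 2> <1 0 0> <1 0 2> <1 2 2>}
target <0 0 0> ∈ {TSO,PSO}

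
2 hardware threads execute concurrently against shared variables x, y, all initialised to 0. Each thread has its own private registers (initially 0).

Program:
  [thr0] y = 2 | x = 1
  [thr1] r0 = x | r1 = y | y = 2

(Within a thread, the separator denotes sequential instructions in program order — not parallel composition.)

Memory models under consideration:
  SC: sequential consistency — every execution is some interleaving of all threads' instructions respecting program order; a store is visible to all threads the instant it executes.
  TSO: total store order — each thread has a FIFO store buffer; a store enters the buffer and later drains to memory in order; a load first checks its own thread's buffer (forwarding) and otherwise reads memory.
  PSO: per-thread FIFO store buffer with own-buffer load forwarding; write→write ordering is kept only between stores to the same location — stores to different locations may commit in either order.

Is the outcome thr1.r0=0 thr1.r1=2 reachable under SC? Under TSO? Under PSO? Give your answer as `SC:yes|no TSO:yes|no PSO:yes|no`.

outcome vector order: (thr1.r0,thr1.r1)
SC (3): (0,0); (0,2); (1,2)
TSO (3): (0,0); (0,2); (1,2)
PSO (4): (0,0); (0,2); (1,0); (1,2)
target (0,2) ∈ {SC,TSO,PSO}

SC:yes TSO:yes PSO:yes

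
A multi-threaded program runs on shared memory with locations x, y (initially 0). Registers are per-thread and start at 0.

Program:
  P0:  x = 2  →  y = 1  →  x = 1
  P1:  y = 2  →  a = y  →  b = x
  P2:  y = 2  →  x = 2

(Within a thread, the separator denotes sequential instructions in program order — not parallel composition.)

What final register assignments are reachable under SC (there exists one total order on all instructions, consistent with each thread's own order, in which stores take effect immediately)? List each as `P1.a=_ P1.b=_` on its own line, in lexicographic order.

outcome vector order: (P1.a,P1.b)
|SC outcomes| = 5

P1.a=1 P1.b=1
P1.a=1 P1.b=2
P1.a=2 P1.b=0
P1.a=2 P1.b=1
P1.a=2 P1.b=2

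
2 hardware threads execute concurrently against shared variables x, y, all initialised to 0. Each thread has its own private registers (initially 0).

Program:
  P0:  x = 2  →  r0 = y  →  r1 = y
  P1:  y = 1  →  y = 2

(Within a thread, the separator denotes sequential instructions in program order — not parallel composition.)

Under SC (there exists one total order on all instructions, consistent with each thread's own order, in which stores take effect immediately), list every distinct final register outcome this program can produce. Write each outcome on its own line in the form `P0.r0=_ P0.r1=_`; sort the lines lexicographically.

P0.r0=0 P0.r1=0
P0.r0=0 P0.r1=1
P0.r0=0 P0.r1=2
P0.r0=1 P0.r1=1
P0.r0=1 P0.r1=2
P0.r0=2 P0.r1=2

outcome vector order: (P0.r0,P0.r1)
|SC outcomes| = 6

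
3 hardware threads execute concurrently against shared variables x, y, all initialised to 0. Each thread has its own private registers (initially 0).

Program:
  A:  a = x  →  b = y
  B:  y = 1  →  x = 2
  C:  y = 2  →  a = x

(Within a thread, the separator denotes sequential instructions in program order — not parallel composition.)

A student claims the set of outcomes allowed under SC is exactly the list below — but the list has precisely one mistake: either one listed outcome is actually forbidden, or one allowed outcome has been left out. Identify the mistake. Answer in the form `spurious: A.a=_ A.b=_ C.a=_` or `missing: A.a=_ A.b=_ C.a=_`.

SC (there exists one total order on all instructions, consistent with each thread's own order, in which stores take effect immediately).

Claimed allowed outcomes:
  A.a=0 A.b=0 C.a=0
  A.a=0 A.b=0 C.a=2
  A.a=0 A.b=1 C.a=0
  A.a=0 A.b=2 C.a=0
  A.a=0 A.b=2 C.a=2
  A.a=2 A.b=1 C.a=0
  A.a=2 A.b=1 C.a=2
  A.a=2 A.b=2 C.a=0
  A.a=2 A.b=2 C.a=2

outcome vector order: (A.a,A.b,C.a)
[SC] allowed = {000, 002, 010, 012, 020, 022, 210, 212, 220, 222}
SC∖claimed = {012}

missing: A.a=0 A.b=1 C.a=2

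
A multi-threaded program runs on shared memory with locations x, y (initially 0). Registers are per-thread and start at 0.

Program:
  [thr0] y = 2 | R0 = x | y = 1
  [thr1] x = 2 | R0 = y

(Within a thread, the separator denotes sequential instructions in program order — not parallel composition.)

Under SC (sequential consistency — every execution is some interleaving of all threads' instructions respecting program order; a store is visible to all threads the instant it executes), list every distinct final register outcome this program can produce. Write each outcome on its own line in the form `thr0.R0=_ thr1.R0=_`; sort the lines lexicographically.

thr0.R0=0 thr1.R0=1
thr0.R0=0 thr1.R0=2
thr0.R0=2 thr1.R0=0
thr0.R0=2 thr1.R0=1
thr0.R0=2 thr1.R0=2

outcome vector order: (thr0.R0,thr1.R0)
|SC outcomes| = 5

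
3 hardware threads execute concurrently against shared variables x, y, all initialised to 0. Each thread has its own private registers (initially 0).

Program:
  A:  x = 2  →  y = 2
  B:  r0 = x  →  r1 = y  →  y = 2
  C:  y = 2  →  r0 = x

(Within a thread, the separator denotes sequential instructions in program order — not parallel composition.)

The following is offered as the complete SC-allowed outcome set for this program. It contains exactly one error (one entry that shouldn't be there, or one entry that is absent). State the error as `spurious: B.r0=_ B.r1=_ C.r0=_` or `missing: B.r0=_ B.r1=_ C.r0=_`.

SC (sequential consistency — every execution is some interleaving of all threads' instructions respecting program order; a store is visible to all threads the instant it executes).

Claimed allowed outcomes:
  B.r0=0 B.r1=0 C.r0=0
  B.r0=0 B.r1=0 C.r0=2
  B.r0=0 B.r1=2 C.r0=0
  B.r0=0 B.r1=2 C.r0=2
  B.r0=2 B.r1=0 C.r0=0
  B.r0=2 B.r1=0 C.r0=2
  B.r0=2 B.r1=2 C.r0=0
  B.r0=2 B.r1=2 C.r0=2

outcome vector order: (B.r0,B.r1,C.r0)
under SC → <0 0 0> <0 0 2> <0 2 0> <0 2 2> <2 0 2> <2 2 0> <2 2 2>
claimed∖SC = {<2 0 0>}

spurious: B.r0=2 B.r1=0 C.r0=0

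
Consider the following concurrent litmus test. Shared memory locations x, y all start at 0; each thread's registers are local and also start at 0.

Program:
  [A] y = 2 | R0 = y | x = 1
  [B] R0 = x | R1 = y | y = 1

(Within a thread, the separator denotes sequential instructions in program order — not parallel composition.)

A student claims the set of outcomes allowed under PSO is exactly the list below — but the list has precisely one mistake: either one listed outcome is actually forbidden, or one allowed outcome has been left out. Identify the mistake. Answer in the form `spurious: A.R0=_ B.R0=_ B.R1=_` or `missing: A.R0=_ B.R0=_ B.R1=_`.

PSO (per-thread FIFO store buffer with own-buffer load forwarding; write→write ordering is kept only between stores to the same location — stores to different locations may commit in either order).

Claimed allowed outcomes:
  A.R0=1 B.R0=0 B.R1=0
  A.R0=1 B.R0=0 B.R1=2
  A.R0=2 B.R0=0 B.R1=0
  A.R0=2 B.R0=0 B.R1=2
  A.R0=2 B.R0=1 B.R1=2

missing: A.R0=2 B.R0=1 B.R1=0

outcome vector order: (A.R0,B.R0,B.R1)
PSO: 6 outcomes — {(1,0,0); (1,0,2); (2,0,0); (2,0,2); (2,1,0); (2,1,2)}
PSO∖claimed = {(2,1,0)}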